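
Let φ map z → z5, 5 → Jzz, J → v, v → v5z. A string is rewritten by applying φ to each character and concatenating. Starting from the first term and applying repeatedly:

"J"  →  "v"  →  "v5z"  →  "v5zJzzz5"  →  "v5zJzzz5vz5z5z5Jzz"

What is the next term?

v5zJzzz5vz5z5z5Jzzv5zz5Jzzz5Jzzz5Jzzvz5z5

φ(v5zJzzz5vz5z5z5Jzz) expands symbol-by-symbol to v5z Jzz z5 v z5 z5 z5 Jzz v5z z5 Jzz z5 Jzz z5 Jzz v z5 z5; joining the 18 pieces gives the next term.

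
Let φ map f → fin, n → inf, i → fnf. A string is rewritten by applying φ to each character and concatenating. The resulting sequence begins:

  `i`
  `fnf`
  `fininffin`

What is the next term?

Expanding fininffin: f→fin, i→fnf, n→inf, i→fnf, n→inf, f→fin, f→fin, i→fnf, n→inf. Concatenated: fin fnf inf fnf inf fin fin fnf inf.

finfnfinffnfinffinfinfnfinf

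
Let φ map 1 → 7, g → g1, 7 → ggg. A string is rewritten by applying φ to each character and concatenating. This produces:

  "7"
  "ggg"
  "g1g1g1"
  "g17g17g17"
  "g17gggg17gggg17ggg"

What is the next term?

Rewriting the 18 symbols of g17gggg17gggg17ggg one by one yields g1 7 ggg g1 g1 g1 g1 7 ggg g1 g1 g1 g1 7 ggg g1 g1 g1; concatenated:

g17gggg1g1g1g17gggg1g1g1g17gggg1g1g1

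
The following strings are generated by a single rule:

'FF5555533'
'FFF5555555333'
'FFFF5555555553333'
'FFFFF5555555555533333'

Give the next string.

The n-th term is n F's then 2n+1 5's then n 3's, where the shown terms are n = 2, 3, 4, 5.
For the next term, n = 6, so the run lengths are 6, 13, 6.

FFFFFF5555555555555333333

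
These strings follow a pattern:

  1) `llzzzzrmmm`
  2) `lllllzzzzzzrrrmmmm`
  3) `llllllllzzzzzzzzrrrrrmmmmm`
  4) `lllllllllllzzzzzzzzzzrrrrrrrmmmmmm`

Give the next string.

llllllllllllllzzzzzzzzzzzzrrrrrrrrrmmmmmmm

Reading off run lengths: l runs 2, 5, 8, 11; z runs 4, 6, 8, 10; r runs 1, 3, 5, 7; m runs 3, 4, 5, 6 — each is linear in n (n = 1, 2, …).
Setting n = 5 gives 14, 12, 9, 7 characters in each block.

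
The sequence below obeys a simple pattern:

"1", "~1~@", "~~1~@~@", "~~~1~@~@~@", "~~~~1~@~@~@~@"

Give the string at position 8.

~~~~~~~1~@~@~@~@~@~@~@

s(k+1) = ~·s(k)·~@, so each term gains ~ as a prefix and ~@ as a suffix.
From ~~~~1~@~@~@~@, 3 further steps: ~~~~1~@~@~@~@ → ~~~~~1~@~@~@~@~@ → ~~~~~~1~@~@~@~@~@~@ → (answer).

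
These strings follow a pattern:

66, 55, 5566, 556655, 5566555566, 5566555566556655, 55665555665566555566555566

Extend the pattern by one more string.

556655556655665555665555665566555566556655

This is a Fibonacci-style word recurrence s(k) = s(k−1)·s(k−2): e.g. 55·66 = 5566.
Continuing: 55665555665566555566555566 · 5566555566556655 gives term 8.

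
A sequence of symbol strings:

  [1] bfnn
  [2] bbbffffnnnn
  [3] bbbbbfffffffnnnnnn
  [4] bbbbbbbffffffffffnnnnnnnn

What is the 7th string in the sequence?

Term n consists of 2n-1 b's, followed by 3n-2 f's, followed by 2n n's (n = 1, 2, …).
Setting n = 7 gives 13, 19, 14 characters in each block.

bbbbbbbbbbbbbfffffffffffffffffffnnnnnnnnnnnnnn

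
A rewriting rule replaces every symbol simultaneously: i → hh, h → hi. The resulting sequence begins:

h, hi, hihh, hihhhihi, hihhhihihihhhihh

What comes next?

Replace each of the 16 characters of hihhhihihihhhihh in place — hi hh hi hi hi hh hi hh hi hh hi hi hi hh hi hi — and concatenate.

hihhhihihihhhihhhihhhihihihhhihi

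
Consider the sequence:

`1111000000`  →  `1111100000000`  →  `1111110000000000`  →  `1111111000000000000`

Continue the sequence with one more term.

1111111100000000000000

Term n consists of n+1 1's, followed by 2n 0's, where the shown terms are n = 3, 4, 5, 6.
Setting n = 7 gives 8, 14 characters in each block.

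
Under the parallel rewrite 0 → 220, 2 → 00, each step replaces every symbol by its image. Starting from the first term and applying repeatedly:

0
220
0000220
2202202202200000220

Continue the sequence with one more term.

00002200000220000022000002202202202202200000220

Applying the rule to each of the 19 symbols of 2202202202200000220 gives the pieces 00 00 220 00 00 220 00 00 220 00 00 220 220 220 220 220 00 00 220, which concatenate to the answer.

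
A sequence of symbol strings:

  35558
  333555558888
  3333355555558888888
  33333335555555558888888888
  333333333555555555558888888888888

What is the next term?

Term n consists of 2n-1 3's, followed by 2n+1 5's, followed by 3n-2 8's (n = 1, 2, …).
For the next term, n = 6, so the run lengths are 11, 13, 16.

3333333333355555555555558888888888888888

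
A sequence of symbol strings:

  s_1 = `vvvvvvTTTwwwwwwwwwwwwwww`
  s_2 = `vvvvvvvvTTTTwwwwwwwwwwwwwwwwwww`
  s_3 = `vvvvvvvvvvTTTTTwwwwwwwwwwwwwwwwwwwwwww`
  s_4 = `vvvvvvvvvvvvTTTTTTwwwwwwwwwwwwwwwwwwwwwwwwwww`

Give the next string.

vvvvvvvvvvvvvvTTTTTTTwwwwwwwwwwwwwwwwwwwwwwwwwwwwwww

The n-th term is 2n v's then n T's then 4n+3 w's, where the shown terms are n = 3, 4, 5, 6.
Setting n = 7 gives 14, 7, 31 characters in each block.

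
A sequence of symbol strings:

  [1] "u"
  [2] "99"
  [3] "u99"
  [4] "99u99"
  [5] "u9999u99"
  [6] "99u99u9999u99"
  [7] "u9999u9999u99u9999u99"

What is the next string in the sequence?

99u99u9999u99u9999u9999u99u9999u99

From term 3 onward, concatenate the second-to-last term with the last: u·99 = u99, 99·u99 = 99u99, …
Continuing: 99u99u9999u99 · u9999u9999u99u9999u99 gives term 8.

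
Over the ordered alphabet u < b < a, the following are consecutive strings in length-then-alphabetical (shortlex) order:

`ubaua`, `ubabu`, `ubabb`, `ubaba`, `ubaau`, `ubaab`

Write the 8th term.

uauuu

Continuing the enumeration 2 steps past ubaab: ubaab → ubaaa → (answer).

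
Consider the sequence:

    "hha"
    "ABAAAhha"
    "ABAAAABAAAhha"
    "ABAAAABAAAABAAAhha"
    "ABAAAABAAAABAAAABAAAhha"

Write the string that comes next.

ABAAAABAAAABAAAABAAAABAAAhha

Every step adds ABAAA at the front: s(k+1) = ABAAA·s(k).
So the next term is ABAAA·ABAAAABAAAABAAAABAAAhha.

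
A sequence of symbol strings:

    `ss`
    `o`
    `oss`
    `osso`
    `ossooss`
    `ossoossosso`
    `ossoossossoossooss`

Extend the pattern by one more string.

Each term (from the third on) is the previous term followed by the one before it: term 3 = o·ss = oss.
So term 8 is ossoossossoossooss·ossoossosso.

ossoossossoossoossossoossosso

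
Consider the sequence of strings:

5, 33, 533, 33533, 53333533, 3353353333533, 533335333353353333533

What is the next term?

Each term (from the third on) is the two preceding terms concatenated in order: term 3 = 5·33 = 533.
The next term joins 3353353333533 and 533335333353353333533.

3353353333533533335333353353333533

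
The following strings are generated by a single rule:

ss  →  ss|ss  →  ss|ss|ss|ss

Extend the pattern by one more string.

ss|ss|ss|ss|ss|ss|ss|ss

s(k+1) = s(k)·|·s(k) — each term doubles the last with '|' between the halves.
One more doubling of ss|ss|ss|ss gives the answer.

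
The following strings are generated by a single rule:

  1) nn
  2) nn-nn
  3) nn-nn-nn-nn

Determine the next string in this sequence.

nn-nn-nn-nn-nn-nn-nn-nn

Each string is two copies of the previous one joined by '-'.
One more doubling of nn-nn-nn-nn gives the answer.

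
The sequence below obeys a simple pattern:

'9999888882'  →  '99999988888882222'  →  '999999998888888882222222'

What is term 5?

99999999999988888888888882222222222222

Each string has the form 9^{2n+2} 8^{2n+3} 2^{3n-2} (n = 1, 2, …).
At n = 5 the blocks have lengths 12, 13, 13.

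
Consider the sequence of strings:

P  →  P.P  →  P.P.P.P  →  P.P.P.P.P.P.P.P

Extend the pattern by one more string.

Each string is two copies of the previous one joined by '.'.
Doubling P.P.P.P.P.P.P.P with '.' between the halves:

P.P.P.P.P.P.P.P.P.P.P.P.P.P.P.P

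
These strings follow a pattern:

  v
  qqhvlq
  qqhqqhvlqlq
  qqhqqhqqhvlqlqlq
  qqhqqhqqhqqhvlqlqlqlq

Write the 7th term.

qqhqqhqqhqqhqqhqqhvlqlqlqlqlqlq

Every step adds qqh to the front and lq to the end of the previous string.
From qqhqqhqqhqqhvlqlqlqlq, 2 further steps: qqhqqhqqhqqhvlqlqlqlq → qqhqqhqqhqqhqqhvlqlqlqlqlq → (answer).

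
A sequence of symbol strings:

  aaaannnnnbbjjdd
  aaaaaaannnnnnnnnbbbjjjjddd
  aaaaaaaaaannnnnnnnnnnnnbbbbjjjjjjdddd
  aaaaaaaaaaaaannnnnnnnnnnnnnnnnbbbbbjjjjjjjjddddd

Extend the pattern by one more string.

aaaaaaaaaaaaaaaannnnnnnnnnnnnnnnnnnnnbbbbbbjjjjjjjjjjdddddd

Term n consists of 3n+1 a's, followed by 4n+1 n's, followed by n+1 b's, followed by 2n j's, followed by n+1 d's (n = 1, 2, …).
Setting n = 5 gives 16, 21, 6, 10, 6 characters in each block.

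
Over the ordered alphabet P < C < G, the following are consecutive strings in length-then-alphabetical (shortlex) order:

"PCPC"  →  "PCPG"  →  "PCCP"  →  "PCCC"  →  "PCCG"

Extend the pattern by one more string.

Treat PCCG as a base-3 numeral over the given alphabet and add one, carrying through any trailing G's.

PCGP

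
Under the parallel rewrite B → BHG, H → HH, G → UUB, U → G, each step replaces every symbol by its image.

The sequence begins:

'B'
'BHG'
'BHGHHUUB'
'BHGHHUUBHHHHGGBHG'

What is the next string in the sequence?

φ(BHGHHUUBHHHHGGBHG) expands symbol-by-symbol to BHG HH UUB HH HH G G BHG HH HH HH HH UUB UUB BHG HH UUB; joining the 17 pieces gives the next term.

BHGHHUUBHHHHGGBHGHHHHHHHHUUBUUBBHGHHUUB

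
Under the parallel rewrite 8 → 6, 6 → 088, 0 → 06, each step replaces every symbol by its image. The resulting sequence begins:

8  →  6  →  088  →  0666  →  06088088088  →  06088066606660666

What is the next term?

Rewriting the 17 symbols of 06088066606660666 one by one yields 06 088 06 6 6 06 088 088 088 06 088 088 088 06 088 088 088; concatenated:

060880666060880880880608808808806088088088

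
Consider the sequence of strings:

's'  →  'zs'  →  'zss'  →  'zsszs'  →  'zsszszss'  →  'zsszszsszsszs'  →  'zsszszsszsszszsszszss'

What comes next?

Each term (from the third on) is the previous term followed by the one before it: term 3 = zs·s = zss.
The next term joins zsszszsszsszszsszszss and zsszszsszsszs.

zsszszsszsszszsszszsszsszszsszsszs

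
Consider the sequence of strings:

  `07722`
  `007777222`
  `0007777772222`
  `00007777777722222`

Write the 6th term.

0000007777777777772222222

Reading off run lengths: 0 runs 1, 2, 3, 4; 7 runs 2, 4, 6, 8; 2 runs 2, 3, 4, 5 — each is linear in n (n = 1, 2, …).
Setting n = 6 gives 6, 12, 7 characters in each block.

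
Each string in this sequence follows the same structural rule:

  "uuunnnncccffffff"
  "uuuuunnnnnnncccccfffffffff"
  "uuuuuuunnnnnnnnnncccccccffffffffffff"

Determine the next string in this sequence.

uuuuuuuuunnnnnnnnnnnnncccccccccfffffffffffffff

Each string has the form u^{2n-1} n^{3n-2} c^{2n-1} f^{3n}, where the shown terms are n = 2, 3, 4.
Setting n = 5 gives 9, 13, 9, 15 characters in each block.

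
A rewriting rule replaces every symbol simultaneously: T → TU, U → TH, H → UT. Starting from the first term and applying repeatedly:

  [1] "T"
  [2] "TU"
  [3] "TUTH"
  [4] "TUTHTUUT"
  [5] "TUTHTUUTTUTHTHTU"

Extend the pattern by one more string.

Replace each of the 16 characters of TUTHTUUTTUTHTHTU in place — TU TH TU UT TU TH TH TU TU TH TU UT TU UT TU TH — and concatenate.

TUTHTUUTTUTHTHTUTUTHTUUTTUUTTUTH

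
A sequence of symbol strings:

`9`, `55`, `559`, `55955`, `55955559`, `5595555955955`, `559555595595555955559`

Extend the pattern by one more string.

5595555955955559555595595555955955

From term 3 onward, concatenate the last term with the second-to-last: 55·9 = 559, 559·55 = 55955, …
So term 8 is 559555595595555955559·5595555955955.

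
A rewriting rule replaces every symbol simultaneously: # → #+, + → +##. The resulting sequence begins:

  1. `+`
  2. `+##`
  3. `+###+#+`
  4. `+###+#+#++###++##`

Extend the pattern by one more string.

+###+#+#++###++###++##+###+#+#++##+###+#+

φ(+###+#+#++###++##) expands symbol-by-symbol to +## #+ #+ #+ +## #+ +## #+ +## +## #+ #+ #+ +## +## #+ #+; joining the 17 pieces gives the next term.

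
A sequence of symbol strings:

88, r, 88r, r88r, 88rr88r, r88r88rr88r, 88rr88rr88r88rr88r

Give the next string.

r88r88rr88r88rr88rr88r88rr88r

From term 3 onward, concatenate the second-to-last term with the last: 88·r = 88r, r·88r = r88r, …
So term 8 is r88r88rr88r·88rr88rr88r88rr88r.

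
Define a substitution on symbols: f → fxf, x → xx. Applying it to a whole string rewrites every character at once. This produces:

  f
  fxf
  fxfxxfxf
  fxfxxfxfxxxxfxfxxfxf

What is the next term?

φ(fxfxxfxfxxxxfxfxxfxf) expands symbol-by-symbol to fxf xx fxf xx xx fxf xx fxf xx xx xx xx fxf xx fxf xx xx fxf xx fxf; joining the 20 pieces gives the next term.

fxfxxfxfxxxxfxfxxfxfxxxxxxxxfxfxxfxfxxxxfxfxxfxf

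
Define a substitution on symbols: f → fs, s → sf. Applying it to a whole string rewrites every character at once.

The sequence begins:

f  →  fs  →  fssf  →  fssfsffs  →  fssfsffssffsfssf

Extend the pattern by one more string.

Replace each of the 16 characters of fssfsffssffsfssf in place — fs sf sf fs sf fs fs sf sf fs fs sf fs sf sf fs — and concatenate.

fssfsffssffsfssfsffsfssffssfsffs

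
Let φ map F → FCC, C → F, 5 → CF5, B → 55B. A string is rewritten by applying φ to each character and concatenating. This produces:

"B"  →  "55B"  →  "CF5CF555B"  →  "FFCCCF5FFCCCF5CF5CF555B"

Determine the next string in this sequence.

FCCFCCFFFFCCCF5FCCFCCFFFFCCCF5FFCCCF5FFCCCF5CF5CF555B

φ(FFCCCF5FFCCCF5CF5CF555B) expands symbol-by-symbol to FCC FCC F F F FCC CF5 FCC FCC F F F FCC CF5 F FCC CF5 F FCC CF5 CF5 CF5 55B; joining the 23 pieces gives the next term.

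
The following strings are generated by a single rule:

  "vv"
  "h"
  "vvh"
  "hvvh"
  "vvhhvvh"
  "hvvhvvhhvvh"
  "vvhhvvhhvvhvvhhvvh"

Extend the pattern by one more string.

hvvhvvhhvvhvvhhvvhhvvhvvhhvvh

This is a Fibonacci-style word recurrence s(k) = s(k−2)·s(k−1): e.g. vv·h = vvh.
Continuing: hvvhvvhhvvh · vvhhvvhhvvhvvhhvvh gives term 8.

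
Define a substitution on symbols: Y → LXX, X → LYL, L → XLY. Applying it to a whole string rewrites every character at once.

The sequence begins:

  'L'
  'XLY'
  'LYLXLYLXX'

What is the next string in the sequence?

XLYLXXXLYLYLXLYLXXXLYLYLLYL

Rewriting each symbol of LYLXLYLXX: L→XLY, Y→LXX, L→XLY, X→LYL, L→XLY, Y→LXX, L→XLY, X→LYL, X→LYL, which concatenates to XLY LXX XLY LYL XLY LXX XLY LYL LYL.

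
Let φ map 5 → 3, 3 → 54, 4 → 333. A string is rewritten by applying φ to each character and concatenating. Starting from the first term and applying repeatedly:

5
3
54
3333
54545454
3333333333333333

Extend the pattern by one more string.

Rewriting the 16 symbols of 3333333333333333 one by one yields 54 54 54 54 54 54 54 54 54 54 54 54 54 54 54 54; concatenated:

54545454545454545454545454545454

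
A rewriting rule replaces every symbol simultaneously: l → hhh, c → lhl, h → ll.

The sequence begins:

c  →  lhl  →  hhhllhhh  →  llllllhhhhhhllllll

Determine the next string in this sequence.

Applying the rule to each of the 18 symbols of llllllhhhhhhllllll gives the pieces hhh hhh hhh hhh hhh hhh ll ll ll ll ll ll hhh hhh hhh hhh hhh hhh, which concatenate to the answer.

hhhhhhhhhhhhhhhhhhllllllllllllhhhhhhhhhhhhhhhhhh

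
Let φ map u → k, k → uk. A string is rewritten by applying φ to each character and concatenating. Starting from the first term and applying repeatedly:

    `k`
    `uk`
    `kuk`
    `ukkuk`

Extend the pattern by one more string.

kukukkuk

Expanding ukkuk: u→k, k→uk, k→uk, u→k, k→uk. Concatenated: k uk uk k uk.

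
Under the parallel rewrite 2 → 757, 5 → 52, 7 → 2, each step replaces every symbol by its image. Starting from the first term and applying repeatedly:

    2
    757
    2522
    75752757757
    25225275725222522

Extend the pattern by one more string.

Replace each of the 17 characters of 25225275725222522 in place — 757 52 757 757 52 757 2 52 2 757 52 757 757 757 52 757 757 — and concatenate.

757527577575275725227575275775775752757757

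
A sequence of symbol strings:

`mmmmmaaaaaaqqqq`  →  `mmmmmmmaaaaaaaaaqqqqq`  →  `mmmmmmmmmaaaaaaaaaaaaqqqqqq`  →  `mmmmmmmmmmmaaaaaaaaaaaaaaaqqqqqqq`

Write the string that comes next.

mmmmmmmmmmmmmaaaaaaaaaaaaaaaaaaqqqqqqqq

Term n consists of 2n+1 m's, followed by 3n a's, followed by n+2 q's, where the shown terms are n = 2, 3, 4, 5.
Setting n = 6 gives 13, 18, 8 characters in each block.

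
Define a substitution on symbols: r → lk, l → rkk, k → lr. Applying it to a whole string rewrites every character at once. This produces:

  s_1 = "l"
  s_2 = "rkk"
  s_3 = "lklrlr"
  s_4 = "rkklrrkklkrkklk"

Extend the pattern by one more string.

Rewriting the 15 symbols of rkklrrkklkrkklk one by one yields lk lr lr rkk lk lk lr lr rkk lr lk lr lr rkk lr; concatenated:

lklrlrrkklklklrlrrkklrlklrlrrkklr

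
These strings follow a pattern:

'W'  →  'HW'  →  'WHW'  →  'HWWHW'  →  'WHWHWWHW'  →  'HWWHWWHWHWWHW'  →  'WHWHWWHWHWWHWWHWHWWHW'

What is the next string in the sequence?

From term 3 onward, concatenate the second-to-last term with the last: W·HW = WHW, HW·WHW = HWWHW, …
So term 8 is HWWHWWHWHWWHW·WHWHWWHWHWWHWWHWHWWHW.

HWWHWWHWHWWHWWHWHWWHWHWWHWWHWHWWHW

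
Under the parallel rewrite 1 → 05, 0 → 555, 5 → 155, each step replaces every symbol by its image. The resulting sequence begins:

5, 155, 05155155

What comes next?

5551550515515505155155

Apply φ to 05155155 symbol by symbol: 0→555, 5→155, 1→05, 5→155, 5→155, 1→05, 5→155, 5→155; joined: 555 155 05 155 155 05 155 155.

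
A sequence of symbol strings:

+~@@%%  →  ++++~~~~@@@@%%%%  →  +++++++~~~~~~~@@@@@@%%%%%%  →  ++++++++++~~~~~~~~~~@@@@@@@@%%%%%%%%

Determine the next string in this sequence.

Term n consists of 3n-2 +'s, followed by 3n-2 ~'s, followed by 2n @'s, followed by 2n %'s (n = 1, 2, …).
Setting n = 5 gives 13, 13, 10, 10 characters in each block.

+++++++++++++~~~~~~~~~~~~~@@@@@@@@@@%%%%%%%%%%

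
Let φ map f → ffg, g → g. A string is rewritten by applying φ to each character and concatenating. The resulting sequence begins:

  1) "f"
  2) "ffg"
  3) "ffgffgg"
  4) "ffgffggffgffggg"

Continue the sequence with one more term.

Rewriting the 15 symbols of ffgffggffgffggg one by one yields ffg ffg g ffg ffg g g ffg ffg g ffg ffg g g g; concatenated:

ffgffggffgffgggffgffggffgffgggg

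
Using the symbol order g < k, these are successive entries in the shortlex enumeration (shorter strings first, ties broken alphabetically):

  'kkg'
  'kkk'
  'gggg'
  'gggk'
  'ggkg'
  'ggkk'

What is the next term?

gkgg

The successor of ggkk increments the rightmost position that isn't already k and resets every position after it to g.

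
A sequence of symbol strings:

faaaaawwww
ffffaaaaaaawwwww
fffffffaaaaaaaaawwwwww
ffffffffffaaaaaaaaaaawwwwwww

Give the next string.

Each string has the form f^{3n-2} a^{2n+3} w^{n+3} (n = 1, 2, …).
For the next term, n = 5, so the run lengths are 13, 13, 8.

fffffffffffffaaaaaaaaaaaaawwwwwwww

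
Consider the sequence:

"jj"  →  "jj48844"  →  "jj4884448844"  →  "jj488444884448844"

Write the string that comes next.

Every step adds 48844 to the end: s(k+1) = s(k)·48844.
Applying this once more to jj488444884448844:

jj48844488444884448844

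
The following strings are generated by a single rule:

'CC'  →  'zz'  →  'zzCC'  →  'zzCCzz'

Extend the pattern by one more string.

Each term (from the third on) is the previous term followed by the one before it: term 3 = zz·CC = zzCC.
So term 5 is zzCCzz·zzCC.

zzCCzzzzCC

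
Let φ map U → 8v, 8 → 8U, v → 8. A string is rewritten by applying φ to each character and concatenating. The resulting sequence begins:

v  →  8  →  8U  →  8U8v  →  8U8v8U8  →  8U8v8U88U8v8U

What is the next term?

Replace each of the 13 characters of 8U8v8U88U8v8U in place — 8U 8v 8U 8 8U 8v 8U 8U 8v 8U 8 8U 8v — and concatenate.

8U8v8U88U8v8U8U8v8U88U8v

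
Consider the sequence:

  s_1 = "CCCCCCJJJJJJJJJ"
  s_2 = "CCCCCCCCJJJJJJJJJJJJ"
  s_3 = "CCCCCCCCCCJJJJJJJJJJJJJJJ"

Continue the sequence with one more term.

The n-th term is 2n C's then 3n J's, where the shown terms are n = 3, 4, 5.
At n = 6 the blocks have lengths 12, 18.

CCCCCCCCCCCCJJJJJJJJJJJJJJJJJJ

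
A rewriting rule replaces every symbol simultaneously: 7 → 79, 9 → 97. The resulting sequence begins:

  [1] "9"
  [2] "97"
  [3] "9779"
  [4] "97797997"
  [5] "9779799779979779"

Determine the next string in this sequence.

φ(9779799779979779) expands symbol-by-symbol to 97 79 79 97 79 97 97 79 79 97 97 79 97 79 79 97; joining the 16 pieces gives the next term.

97797997799797797997977997797997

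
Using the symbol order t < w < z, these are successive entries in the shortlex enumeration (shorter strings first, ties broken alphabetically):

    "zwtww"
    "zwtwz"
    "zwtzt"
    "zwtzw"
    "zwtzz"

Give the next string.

Find the rightmost character of zwtzz below z, bump it to the next letter, and reset everything to its right to t.

zwwtt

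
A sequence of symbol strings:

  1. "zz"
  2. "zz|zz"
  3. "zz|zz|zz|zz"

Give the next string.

Every step duplicates the string with '|' between the halves.
Doubling zz|zz|zz|zz with '|' between the halves:

zz|zz|zz|zz|zz|zz|zz|zz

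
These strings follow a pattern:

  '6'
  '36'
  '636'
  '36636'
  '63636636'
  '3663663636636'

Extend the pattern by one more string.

This is a Fibonacci-style word recurrence s(k) = s(k−2)·s(k−1): e.g. 6·36 = 636.
The next term joins 63636636 and 3663663636636.

636366363663663636636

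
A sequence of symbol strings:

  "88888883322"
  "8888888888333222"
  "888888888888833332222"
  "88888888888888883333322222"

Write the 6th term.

888888888888888888888833333332222222

Term n consists of 3n+1 8's, followed by n 3's, followed by n 2's, where the shown terms are n = 2, 3, 4, 5.
Setting n = 7 gives 22, 7, 7 characters in each block.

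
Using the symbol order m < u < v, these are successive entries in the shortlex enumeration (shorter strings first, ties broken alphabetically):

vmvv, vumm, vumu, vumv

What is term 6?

Continuing the enumeration 2 steps past vumv: vumv → vuum → (answer).

vuuu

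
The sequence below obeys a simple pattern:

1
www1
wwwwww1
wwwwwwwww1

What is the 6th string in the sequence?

Every step adds www at the front: s(k+1) = www·s(k).
From wwwwwwwww1, 2 further steps: wwwwwwwww1 → wwwwwwwwwwww1 → (answer).

wwwwwwwwwwwwwww1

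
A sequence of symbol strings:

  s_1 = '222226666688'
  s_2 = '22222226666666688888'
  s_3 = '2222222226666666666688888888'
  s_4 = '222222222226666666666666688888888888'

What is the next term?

Each string has the form 2^{2n+3} 6^{3n+2} 8^{3n-1} (n = 1, 2, …).
For the next term, n = 5, so the run lengths are 13, 17, 14.

22222222222226666666666666666688888888888888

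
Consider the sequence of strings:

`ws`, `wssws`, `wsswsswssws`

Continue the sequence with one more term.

Each string is two copies of the previous one joined by 's'.
So the next term is two copies of wsswsswssws with 's' between the halves.

wsswsswsswsswsswsswssws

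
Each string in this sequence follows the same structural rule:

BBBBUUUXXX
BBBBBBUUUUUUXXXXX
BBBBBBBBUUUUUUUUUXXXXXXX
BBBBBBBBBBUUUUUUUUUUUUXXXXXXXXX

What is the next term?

Each string has the form B^{2n+2} U^{3n} X^{2n+1} (n = 1, 2, …).
For the next term, n = 5, so the run lengths are 12, 15, 11.

BBBBBBBBBBBBUUUUUUUUUUUUUUUXXXXXXXXXXX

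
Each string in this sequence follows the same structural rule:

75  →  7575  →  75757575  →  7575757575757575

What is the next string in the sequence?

s(k+1) = s(k)·s(k) — each term doubles the last.
Doubling 7575757575757575:

75757575757575757575757575757575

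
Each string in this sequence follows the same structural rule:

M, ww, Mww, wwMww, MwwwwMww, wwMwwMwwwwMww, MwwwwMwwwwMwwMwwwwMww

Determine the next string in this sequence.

Each term (from the third on) is the two preceding terms concatenated in order: term 3 = M·ww = Mww.
So term 8 is wwMwwMwwwwMww·MwwwwMwwwwMwwMwwwwMww.

wwMwwMwwwwMwwMwwwwMwwwwMwwMwwwwMww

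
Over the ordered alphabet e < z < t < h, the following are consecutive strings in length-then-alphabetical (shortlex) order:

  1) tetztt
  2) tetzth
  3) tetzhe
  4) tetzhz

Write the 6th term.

Continuing the enumeration 2 steps past tetzhz: tetzhz → tetzht → (answer).

tetzhh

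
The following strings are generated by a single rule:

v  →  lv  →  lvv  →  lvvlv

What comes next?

From term 3 onward, concatenate the last term with the second-to-last: lv·v = lvv, lvv·lv = lvvlv, …
So term 5 is lvvlv·lvv.

lvvlvlvv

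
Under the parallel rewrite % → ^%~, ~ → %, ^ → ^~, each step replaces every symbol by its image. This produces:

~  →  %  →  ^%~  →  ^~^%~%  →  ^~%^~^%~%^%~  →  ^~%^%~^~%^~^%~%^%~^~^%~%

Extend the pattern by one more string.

Rewriting the 24 symbols of ^~%^%~^~%^~^%~%^%~^~^%~% one by one yields ^~ % ^%~ ^~ ^%~ % ^~ % ^%~ ^~ % ^~ ^%~ % ^%~ ^~ ^%~ % ^~ % ^~ ^%~ % ^%~; concatenated:

^~%^%~^~^%~%^~%^%~^~%^~^%~%^%~^~^%~%^~%^~^%~%^%~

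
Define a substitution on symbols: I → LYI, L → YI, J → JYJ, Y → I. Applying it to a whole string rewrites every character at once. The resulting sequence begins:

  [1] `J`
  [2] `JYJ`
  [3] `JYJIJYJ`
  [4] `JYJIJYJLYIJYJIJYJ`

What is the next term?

JYJIJYJLYIJYJIJYJYIILYIJYJIJYJLYIJYJIJYJ

Replace each of the 17 characters of JYJIJYJLYIJYJIJYJ in place — JYJ I JYJ LYI JYJ I JYJ YI I LYI JYJ I JYJ LYI JYJ I JYJ — and concatenate.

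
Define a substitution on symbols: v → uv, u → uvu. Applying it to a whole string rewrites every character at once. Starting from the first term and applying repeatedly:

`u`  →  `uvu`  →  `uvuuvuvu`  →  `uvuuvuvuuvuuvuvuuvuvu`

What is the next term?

Rewriting the 21 symbols of uvuuvuvuuvuuvuvuuvuvu one by one yields uvu uv uvu uvu uv uvu uv uvu uvu uv uvu uvu uv uvu uv uvu uvu uv uvu uv uvu; concatenated:

uvuuvuvuuvuuvuvuuvuvuuvuuvuvuuvuuvuvuuvuvuuvuuvuvuuvuvu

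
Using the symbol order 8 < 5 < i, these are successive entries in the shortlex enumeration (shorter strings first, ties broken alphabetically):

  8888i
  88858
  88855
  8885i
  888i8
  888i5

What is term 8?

88588

Advancing 2 positions from 888i5 through 888i5 → 888ii reaches term 8.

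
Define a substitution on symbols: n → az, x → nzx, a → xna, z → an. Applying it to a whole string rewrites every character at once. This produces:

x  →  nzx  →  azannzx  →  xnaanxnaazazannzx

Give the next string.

Rewriting the 17 symbols of xnaanxnaazazannzx one by one yields nzx az xna xna az nzx az xna xna an xna an xna az az an nzx; concatenated:

nzxazxnaxnaaznzxazxnaxnaanxnaanxnaazazannzx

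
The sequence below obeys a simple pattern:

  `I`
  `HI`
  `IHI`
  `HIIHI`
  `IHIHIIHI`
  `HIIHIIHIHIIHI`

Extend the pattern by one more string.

Each term (from the third on) is the two preceding terms concatenated in order: term 3 = I·HI = IHI.
The next term joins IHIHIIHI and HIIHIIHIHIIHI.

IHIHIIHIHIIHIIHIHIIHI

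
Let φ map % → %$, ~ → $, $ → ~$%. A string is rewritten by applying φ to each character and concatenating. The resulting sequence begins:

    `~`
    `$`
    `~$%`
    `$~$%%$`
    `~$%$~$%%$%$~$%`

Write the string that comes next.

Rewriting the 14 symbols of ~$%$~$%%$%$~$% one by one yields $ ~$% %$ ~$% $ ~$% %$ %$ ~$% %$ ~$% $ ~$% %$; concatenated:

$~$%%$~$%$~$%%$%$~$%%$~$%$~$%%$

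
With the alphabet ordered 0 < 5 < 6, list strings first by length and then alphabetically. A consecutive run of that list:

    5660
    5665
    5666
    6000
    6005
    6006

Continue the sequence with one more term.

6050

Find the rightmost character of 6006 below 6, bump it to the next letter, and reset everything to its right to 0.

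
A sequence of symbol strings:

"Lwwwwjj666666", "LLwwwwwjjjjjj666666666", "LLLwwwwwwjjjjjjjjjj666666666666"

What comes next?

Term n consists of n L's, followed by n+3 w's, followed by 4n-2 j's, followed by 3n+3 6's (n = 1, 2, …).
For the next term, n = 4, so the run lengths are 4, 7, 14, 15.

LLLLwwwwwwwjjjjjjjjjjjjjj666666666666666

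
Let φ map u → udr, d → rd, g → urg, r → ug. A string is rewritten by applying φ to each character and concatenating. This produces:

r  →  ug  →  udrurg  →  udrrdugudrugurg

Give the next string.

udrrdugugrdudrurgudrrdugudrurgudrugurg

Replace each of the 15 characters of udrrdugudrugurg in place — udr rd ug ug rd udr urg udr rd ug udr urg udr ug urg — and concatenate.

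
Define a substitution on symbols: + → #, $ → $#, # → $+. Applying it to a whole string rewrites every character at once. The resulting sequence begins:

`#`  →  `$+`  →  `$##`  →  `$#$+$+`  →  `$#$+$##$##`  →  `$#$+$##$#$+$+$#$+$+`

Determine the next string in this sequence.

Rewriting the 19 symbols of $#$+$##$#$+$+$#$+$+ one by one yields $# $+ $# # $# $+ $+ $# $+ $# # $# # $# $+ $# # $# #; concatenated:

$#$+$##$#$+$+$#$+$##$##$#$+$##$##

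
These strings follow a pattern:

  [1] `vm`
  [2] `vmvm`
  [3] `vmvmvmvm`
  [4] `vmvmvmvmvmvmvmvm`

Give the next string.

Every step duplicates the string.
One more doubling of vmvmvmvmvmvmvmvm gives the answer.

vmvmvmvmvmvmvmvmvmvmvmvmvmvmvmvm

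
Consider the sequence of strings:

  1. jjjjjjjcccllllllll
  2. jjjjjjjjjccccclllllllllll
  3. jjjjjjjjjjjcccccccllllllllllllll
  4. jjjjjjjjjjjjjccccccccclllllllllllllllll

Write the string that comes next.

The n-th term is 2n+3 j's then 2n-1 c's then 3n+2 l's, where the shown terms are n = 2, 3, 4, 5.
For the next term, n = 6, so the run lengths are 15, 11, 20.

jjjjjjjjjjjjjjjcccccccccccllllllllllllllllllll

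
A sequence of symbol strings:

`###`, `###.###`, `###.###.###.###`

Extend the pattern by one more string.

Each string is two copies of the previous one joined by '.'.
So the next term is two copies of ###.###.###.### with '.' between the halves.

###.###.###.###.###.###.###.###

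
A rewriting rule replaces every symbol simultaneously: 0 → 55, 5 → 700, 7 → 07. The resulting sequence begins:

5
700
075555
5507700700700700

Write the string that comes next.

7007005507075555075555075555075555

φ(5507700700700700) expands symbol-by-symbol to 700 700 55 07 07 55 55 07 55 55 07 55 55 07 55 55; joining the 16 pieces gives the next term.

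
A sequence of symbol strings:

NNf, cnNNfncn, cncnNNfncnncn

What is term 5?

Each term wraps the previous one in cn on the left and ncn on the right.
From cncnNNfncnncn, 2 further steps: cncnNNfncnncn → cncncnNNfncnncnncn → (answer).

cncncncnNNfncnncnncnncn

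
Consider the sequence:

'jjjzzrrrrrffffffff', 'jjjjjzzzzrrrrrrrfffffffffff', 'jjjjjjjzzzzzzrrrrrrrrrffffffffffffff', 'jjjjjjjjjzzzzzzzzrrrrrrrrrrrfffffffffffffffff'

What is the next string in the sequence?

Reading off run lengths: j runs 3, 5, 7, 9; z runs 2, 4, 6, 8; r runs 5, 7, 9, 11; f runs 8, 11, 14, 17 — each is linear in n, where the shown terms are n = 2, 3, 4, 5.
Setting n = 6 gives 11, 10, 13, 20 characters in each block.

jjjjjjjjjjjzzzzzzzzzzrrrrrrrrrrrrrffffffffffffffffffff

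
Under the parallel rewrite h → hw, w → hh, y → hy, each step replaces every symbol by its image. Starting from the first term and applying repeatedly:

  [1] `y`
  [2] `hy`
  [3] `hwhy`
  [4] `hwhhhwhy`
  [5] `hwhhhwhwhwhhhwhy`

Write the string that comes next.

hwhhhwhwhwhhhwhhhwhhhwhwhwhhhwhy

φ(hwhhhwhwhwhhhwhy) expands symbol-by-symbol to hw hh hw hw hw hh hw hh hw hh hw hw hw hh hw hy; joining the 16 pieces gives the next term.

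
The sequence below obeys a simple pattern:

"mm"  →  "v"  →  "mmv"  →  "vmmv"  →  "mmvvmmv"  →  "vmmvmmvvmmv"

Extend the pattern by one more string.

Each term (from the third on) is the two preceding terms concatenated in order: term 3 = mm·v = mmv.
Continuing: mmvvmmv · vmmvmmvvmmv gives term 7.

mmvvmmvvmmvmmvvmmv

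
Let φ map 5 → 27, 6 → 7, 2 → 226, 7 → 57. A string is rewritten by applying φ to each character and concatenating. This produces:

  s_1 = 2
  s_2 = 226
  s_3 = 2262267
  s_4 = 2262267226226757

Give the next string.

φ(2262267226226757) expands symbol-by-symbol to 226 226 7 226 226 7 57 226 226 7 226 226 7 57 27 57; joining the 16 pieces gives the next term.

226226722622675722622672262267572757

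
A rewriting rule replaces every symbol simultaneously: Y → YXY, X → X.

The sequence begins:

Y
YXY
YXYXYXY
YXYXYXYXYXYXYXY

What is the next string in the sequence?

YXYXYXYXYXYXYXYXYXYXYXYXYXYXYXY

φ(YXYXYXYXYXYXYXY) expands symbol-by-symbol to YXY X YXY X YXY X YXY X YXY X YXY X YXY X YXY; joining the 15 pieces gives the next term.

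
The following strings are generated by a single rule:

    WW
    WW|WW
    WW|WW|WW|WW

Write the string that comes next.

s(k+1) = s(k)·|·s(k) — each term doubles the last with '|' between the halves.
So the next term is two copies of WW|WW|WW|WW with '|' between the halves.

WW|WW|WW|WW|WW|WW|WW|WW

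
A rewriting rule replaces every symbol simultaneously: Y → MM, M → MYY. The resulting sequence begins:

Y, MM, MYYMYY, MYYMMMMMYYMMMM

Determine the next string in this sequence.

MYYMMMMMYYMYYMYYMYYMYYMMMMMYYMYYMYYMYY

Applying the rule to each of the 14 symbols of MYYMMMMMYYMMMM gives the pieces MYY MM MM MYY MYY MYY MYY MYY MM MM MYY MYY MYY MYY, which concatenate to the answer.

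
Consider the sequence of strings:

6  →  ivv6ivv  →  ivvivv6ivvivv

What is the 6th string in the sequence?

ivvivvivvivvivv6ivvivvivvivvivv

Each term wraps the previous one in ivv on the left and ivv on the right.
From ivvivv6ivvivv, 3 further steps: ivvivv6ivvivv → ivvivvivv6ivvivvivv → ivvivvivvivv6ivvivvivvivv → (answer).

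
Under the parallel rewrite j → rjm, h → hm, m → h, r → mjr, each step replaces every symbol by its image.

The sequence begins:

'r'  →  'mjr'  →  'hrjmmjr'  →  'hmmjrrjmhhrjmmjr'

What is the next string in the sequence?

hmhhrjmmjrmjrrjmhhmhmmjrrjmhhrjmmjr

φ(hmmjrrjmhhrjmmjr) expands symbol-by-symbol to hm h h rjm mjr mjr rjm h hm hm mjr rjm h h rjm mjr; joining the 16 pieces gives the next term.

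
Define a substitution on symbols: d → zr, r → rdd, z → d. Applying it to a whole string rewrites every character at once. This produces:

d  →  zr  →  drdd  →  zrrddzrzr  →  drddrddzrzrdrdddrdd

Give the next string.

Rewriting the 19 symbols of drddrddzrzrdrdddrdd one by one yields zr rdd zr zr rdd zr zr d rdd d rdd zr rdd zr zr zr rdd zr zr; concatenated:

zrrddzrzrrddzrzrdrdddrddzrrddzrzrzrrddzrzr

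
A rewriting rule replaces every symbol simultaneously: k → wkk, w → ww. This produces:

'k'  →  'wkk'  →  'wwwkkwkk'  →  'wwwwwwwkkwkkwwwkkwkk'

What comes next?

Rewriting the 20 symbols of wwwwwwwkkwkkwwwkkwkk one by one yields ww ww ww ww ww ww ww wkk wkk ww wkk wkk ww ww ww wkk wkk ww wkk wkk; concatenated:

wwwwwwwwwwwwwwwkkwkkwwwkkwkkwwwwwwwkkwkkwwwkkwkk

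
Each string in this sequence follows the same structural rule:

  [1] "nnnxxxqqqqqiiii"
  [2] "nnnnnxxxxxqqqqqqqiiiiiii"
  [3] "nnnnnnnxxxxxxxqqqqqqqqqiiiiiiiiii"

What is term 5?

nnnnnnnnnnnxxxxxxxxxxxqqqqqqqqqqqqqiiiiiiiiiiiiiiii

Term n consists of 2n+1 n's, followed by 2n+1 x's, followed by 2n+3 q's, followed by 3n+1 i's (n = 1, 2, …).
Setting n = 5 gives 11, 11, 13, 16 characters in each block.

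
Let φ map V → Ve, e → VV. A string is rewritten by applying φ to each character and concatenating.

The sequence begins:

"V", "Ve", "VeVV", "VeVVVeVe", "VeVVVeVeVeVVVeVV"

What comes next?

VeVVVeVeVeVVVeVVVeVVVeVeVeVVVeVe

φ(VeVVVeVeVeVVVeVV) expands symbol-by-symbol to Ve VV Ve Ve Ve VV Ve VV Ve VV Ve Ve Ve VV Ve Ve; joining the 16 pieces gives the next term.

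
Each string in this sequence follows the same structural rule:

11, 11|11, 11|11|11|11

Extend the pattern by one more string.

Each string is two copies of the previous one joined by '|'.
One more doubling of 11|11|11|11 gives the answer.

11|11|11|11|11|11|11|11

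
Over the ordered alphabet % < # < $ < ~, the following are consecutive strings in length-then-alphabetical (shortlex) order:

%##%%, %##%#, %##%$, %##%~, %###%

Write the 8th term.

%###~

Continuing the enumeration 3 steps past %###%: %###% → %#### → %###$ → (answer).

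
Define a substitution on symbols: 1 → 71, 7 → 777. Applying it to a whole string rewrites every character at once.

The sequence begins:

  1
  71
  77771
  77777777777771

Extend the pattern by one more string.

77777777777777777777777777777777777777771

Applying the rule to each of the 14 symbols of 77777777777771 gives the pieces 777 777 777 777 777 777 777 777 777 777 777 777 777 71, which concatenate to the answer.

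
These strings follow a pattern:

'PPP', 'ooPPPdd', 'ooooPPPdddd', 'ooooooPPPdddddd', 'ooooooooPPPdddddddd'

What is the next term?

Every step adds oo to the front and dd to the end of the previous string.
Applying this once more to ooooooooPPPdddddddd:

ooooooooooPPPdddddddddd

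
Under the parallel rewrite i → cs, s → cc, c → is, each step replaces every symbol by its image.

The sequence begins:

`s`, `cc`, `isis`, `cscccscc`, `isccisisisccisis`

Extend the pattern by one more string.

Rewriting the 16 symbols of isccisisisccisis one by one yields cs cc is is cs cc cs cc cs cc is is cs cc cs cc; concatenated:

csccisiscscccscccsccisiscscccscc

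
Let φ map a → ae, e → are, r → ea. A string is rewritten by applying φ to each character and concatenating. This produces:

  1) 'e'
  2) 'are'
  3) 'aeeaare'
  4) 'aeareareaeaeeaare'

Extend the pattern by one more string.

aeareaeeaareaeeaareaeareaeareareaeaeeaare

Replace each of the 17 characters of aeareareaeaeeaare in place — ae are ae ea are ae ea are ae are ae are are ae ae ea are — and concatenate.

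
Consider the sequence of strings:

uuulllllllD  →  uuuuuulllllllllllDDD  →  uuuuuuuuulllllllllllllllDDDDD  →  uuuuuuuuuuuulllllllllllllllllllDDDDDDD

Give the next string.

uuuuuuuuuuuuuuulllllllllllllllllllllllDDDDDDDDD

Reading off run lengths: u runs 3, 6, 9, 12; l runs 7, 11, 15, 19; D runs 1, 3, 5, 7 — each is linear in n (n = 1, 2, …).
At n = 5 the blocks have lengths 15, 23, 9.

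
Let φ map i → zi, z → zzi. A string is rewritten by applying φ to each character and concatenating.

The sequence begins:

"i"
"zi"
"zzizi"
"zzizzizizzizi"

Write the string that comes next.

φ(zzizzizizzizi) expands symbol-by-symbol to zzi zzi zi zzi zzi zi zzi zi zzi zzi zi zzi zi; joining the 13 pieces gives the next term.

zzizzizizzizzizizzizizzizzizizzizi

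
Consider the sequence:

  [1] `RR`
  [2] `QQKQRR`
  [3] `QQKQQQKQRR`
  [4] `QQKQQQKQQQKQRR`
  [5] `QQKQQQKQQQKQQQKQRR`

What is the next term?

Every step adds QQKQ at the front: s(k+1) = QQKQ·s(k).
So the next term is QQKQ·QQKQQQKQQQKQQQKQRR.

QQKQQQKQQQKQQQKQQQKQRR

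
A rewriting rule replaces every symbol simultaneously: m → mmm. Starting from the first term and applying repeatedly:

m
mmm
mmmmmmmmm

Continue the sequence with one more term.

mmmmmmmmmmmmmmmmmmmmmmmmmmm

Rewriting each symbol of mmmmmmmmm: m→mmm, m→mmm, m→mmm, m→mmm, m→mmm, m→mmm, m→mmm, m→mmm, m→mmm, which concatenates to mmm mmm mmm mmm mmm mmm mmm mmm mmm.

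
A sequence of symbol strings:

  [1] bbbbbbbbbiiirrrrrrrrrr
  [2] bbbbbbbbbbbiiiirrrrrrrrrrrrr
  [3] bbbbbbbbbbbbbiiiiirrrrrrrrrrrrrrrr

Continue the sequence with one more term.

bbbbbbbbbbbbbbbiiiiiirrrrrrrrrrrrrrrrrrr

Each string has the form b^{2n+3} i^{n} r^{3n+1}, where the shown terms are n = 3, 4, 5.
Setting n = 6 gives 15, 6, 19 characters in each block.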